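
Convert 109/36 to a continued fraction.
[3; 36]

Euclidean algorithm steps:
109 = 3 × 36 + 1
36 = 36 × 1 + 0
Continued fraction: [3; 36]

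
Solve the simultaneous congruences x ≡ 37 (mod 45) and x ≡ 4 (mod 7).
172

Using Chinese Remainder Theorem:
M = 45 × 7 = 315
M1 = 7, M2 = 45
y1 = 7^(-1) mod 45 = 13
y2 = 45^(-1) mod 7 = 5
x = (37×7×13 + 4×45×5) mod 315 = 172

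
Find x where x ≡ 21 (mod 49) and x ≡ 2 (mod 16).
658

Using Chinese Remainder Theorem:
M = 49 × 16 = 784
M1 = 16, M2 = 49
y1 = 16^(-1) mod 49 = 46
y2 = 49^(-1) mod 16 = 1
x = (21×16×46 + 2×49×1) mod 784 = 658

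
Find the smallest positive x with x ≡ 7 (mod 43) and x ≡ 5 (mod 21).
824

Using Chinese Remainder Theorem:
M = 43 × 21 = 903
M1 = 21, M2 = 43
y1 = 21^(-1) mod 43 = 41
y2 = 43^(-1) mod 21 = 1
x = (7×21×41 + 5×43×1) mod 903 = 824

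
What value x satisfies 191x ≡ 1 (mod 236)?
215

gcd(191, 236) = 1, so the inverse exists.
Extended Euclidean algorithm on (236, 191):
236 = 1 × 191 + 45  ⟹  45 = (1)·236 + (-1)·191
191 = 4 × 45 + 11  ⟹  11 = (-4)·236 + (5)·191
45 = 4 × 11 + 1  ⟹  1 = (17)·236 + (-21)·191
So (-21)·191 ≡ 1 (mod 236), i.e. 191^(-1) ≡ -21 ≡ 215 (mod 236).
Check: 191 × 215 = 41065 ≡ 1 (mod 236)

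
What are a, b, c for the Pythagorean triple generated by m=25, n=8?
(561, 400, 689)

Euclid's formula: a = m² - n², b = 2mn, c = m² + n²
m = 25, n = 8
a = 25² - 8² = 625 - 64 = 561
b = 2 × 25 × 8 = 400
c = 25² + 8² = 625 + 64 = 689
Verification: 561² + 400² = 314721 + 160000 = 474721 = 689² ✓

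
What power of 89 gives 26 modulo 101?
27

Baby-step giant-step with step n = ⌈√101⌉ = 11.
Baby steps 89^j mod 101 (j:value) for j=0..10: 0:1, 1:89, 2:43, 3:90, 4:31, 5:32, 6:20, 7:63, 8:52, 9:83, 10:14.
Giant-step multiplier: 89^(-11) ≡ 89^(100-11) = 89^89 ≡ 3 (mod 101).
Giant steps γ_i = 26·3^i mod 101: γ_0=26, γ_1=78, γ_2=32 (in table at j=5).
x = i·n + j = 2·11 + 5 = 27.
Check: 89^27 ≡ 26 (mod 101).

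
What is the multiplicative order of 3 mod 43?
42

43 is prime, so ord(3) divides φ(43) = 42.
Divisors of 42: 1, 2, 3, 6, 7, 14, 21, 42.
Repeated squaring: 3^1 ≡ 3, 3^2 ≡ 9, 3^4 ≡ 38, 3^8 ≡ 25, 3^16 ≡ 23, 3^32 ≡ 13 (mod 43).
Test 3^d mod 43 for each divisor d in increasing order:
3^1 ≡ 3
3^2 ≡ 9
3^3 = 3^2·3^1 ≡ 27
3^6 = 3^4·3^2 ≡ 41
3^7 = 3^4·3^2·3^1 ≡ 37
3^14 = 3^8·3^4·3^2 ≡ 36
3^21 = 3^16·3^4·3^1 ≡ 42
3^42 = 3^32·3^8·3^2 ≡ 1  ← first divisor giving 1
The order is 42.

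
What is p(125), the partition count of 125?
3163127352

p(n) counts ways to write n as a sum of positive integers (order ignored).
Euler's pentagonal recurrence: p(k) = p(k-1) + p(k-2) - p(k-5) - p(k-7) + p(k-12) + p(k-15) - ... (offsets j(3j∓1)/2, signs ++--, p(0)=1, p(<0)=0).
DP table for k = 0..124: p(0)=1, p(1)=1, p(2)=2, p(3)=3, p(4)=5, p(5)=7, p(6)=11, p(7)=15, p(8)=22, p(9)=30, p(10)=42, p(11)=56, p(12)=77, p(13)=101, p(14)=135, p(15)=176, p(16)=231, p(17)=297, p(18)=385, p(19)=490, p(20)=627, p(21)=792, p(22)=1002, p(23)=1255, p(24)=1575, p(25)=1958, p(26)=2436, p(27)=3010, p(28)=3718, p(29)=4565, p(30)=5604, p(31)=6842, p(32)=8349, p(33)=10143, p(34)=12310, p(35)=14883, p(36)=17977, p(37)=21637, p(38)=26015, p(39)=31185, p(40)=37338, p(41)=44583, p(42)=53174, p(43)=63261, p(44)=75175, p(45)=89134, p(46)=105558, p(47)=124754, p(48)=147273, p(49)=173525, p(50)=204226, p(51)=239943, p(52)=281589, p(53)=329931, p(54)=386155, p(55)=451276, p(56)=526823, p(57)=614154, p(58)=715220, p(59)=831820, p(60)=966467, p(61)=1121505, p(62)=1300156, p(63)=1505499, p(64)=1741630, p(65)=2012558, p(66)=2323520, p(67)=2679689, p(68)=3087735, p(69)=3554345, p(70)=4087968, p(71)=4697205, p(72)=5392783, p(73)=6185689, p(74)=7089500, p(75)=8118264, p(76)=9289091, p(77)=10619863, p(78)=12132164, p(79)=13848650, p(80)=15796476, p(81)=18004327, p(82)=20506255, p(83)=23338469, p(84)=26543660, p(85)=30167357, p(86)=34262962, p(87)=38887673, p(88)=44108109, p(89)=49995925, p(90)=56634173, p(91)=64112359, p(92)=72533807, p(93)=82010177, p(94)=92669720, p(95)=104651419, p(96)=118114304, p(97)=133230930, p(98)=150198136, p(99)=169229875, p(100)=190569292, p(101)=214481126, p(102)=241265379, p(103)=271248950, p(104)=304801365, p(105)=342325709, p(106)=384276336, p(107)=431149389, p(108)=483502844, p(109)=541946240, p(110)=607163746, p(111)=679903203, p(112)=761002156, p(113)=851376628, p(114)=952050665, p(115)=1064144451, p(116)=1188908248, p(117)=1327710076, p(118)=1482074143, p(119)=1653668665, p(120)=1844349560, p(121)=2056148051, p(122)=2291320912, p(123)=2552338241, p(124)=2841940500.
Final step: p(125) = p(124) + p(123) - p(120) - p(118) + p(113) + p(110) - p(103) - p(99) + p(90) + p(85) - p(74) - p(68) + p(55) + p(48) - p(33) - p(25) + p(8)
= 2841940500 + 2552338241 - 1844349560 - 1482074143 + 851376628 + 607163746 - 271248950 - 169229875 + 56634173 + 30167357 - 7089500 - 3087735 + 451276 + 147273 - 10143 - 1958 + 22
= 3163127352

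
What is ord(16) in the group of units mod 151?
15

151 is prime, so ord(16) divides φ(151) = 150.
Divisors of 150: 1, 2, 3, 5, 6, 10, 15, 25, 30, 50, 75, 150.
Repeated squaring: 16^1 ≡ 16, 16^2 ≡ 105, 16^4 ≡ 2, 16^8 ≡ 4, 16^16 ≡ 16, 16^32 ≡ 105, 16^64 ≡ 2, 16^128 ≡ 4 (mod 151).
Test 16^d mod 151 for each divisor d in increasing order:
16^1 ≡ 16
16^2 ≡ 105
16^3 = 16^2·16^1 ≡ 19
16^5 = 16^4·16^1 ≡ 32
16^6 = 16^4·16^2 ≡ 59
16^10 = 16^8·16^2 ≡ 118
16^15 = 16^8·16^4·16^2·16^1 ≡ 1  ← first divisor giving 1
The order is 15.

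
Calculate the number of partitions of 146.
27517052599

p(n) counts ways to write n as a sum of positive integers (order ignored).
Euler's pentagonal recurrence: p(k) = p(k-1) + p(k-2) - p(k-5) - p(k-7) + p(k-12) + p(k-15) - ... (offsets j(3j∓1)/2, signs ++--, p(0)=1, p(<0)=0).
DP table for k = 0..145: p(0)=1, p(1)=1, p(2)=2, p(3)=3, p(4)=5, p(5)=7, p(6)=11, p(7)=15, p(8)=22, p(9)=30, p(10)=42, p(11)=56, p(12)=77, p(13)=101, p(14)=135, p(15)=176, p(16)=231, p(17)=297, p(18)=385, p(19)=490, p(20)=627, p(21)=792, p(22)=1002, p(23)=1255, p(24)=1575, p(25)=1958, p(26)=2436, p(27)=3010, p(28)=3718, p(29)=4565, p(30)=5604, p(31)=6842, p(32)=8349, p(33)=10143, p(34)=12310, p(35)=14883, p(36)=17977, p(37)=21637, p(38)=26015, p(39)=31185, p(40)=37338, p(41)=44583, p(42)=53174, p(43)=63261, p(44)=75175, p(45)=89134, p(46)=105558, p(47)=124754, p(48)=147273, p(49)=173525, p(50)=204226, p(51)=239943, p(52)=281589, p(53)=329931, p(54)=386155, p(55)=451276, p(56)=526823, p(57)=614154, p(58)=715220, p(59)=831820, p(60)=966467, p(61)=1121505, p(62)=1300156, p(63)=1505499, p(64)=1741630, p(65)=2012558, p(66)=2323520, p(67)=2679689, p(68)=3087735, p(69)=3554345, p(70)=4087968, p(71)=4697205, p(72)=5392783, p(73)=6185689, p(74)=7089500, p(75)=8118264, p(76)=9289091, p(77)=10619863, p(78)=12132164, p(79)=13848650, p(80)=15796476, p(81)=18004327, p(82)=20506255, p(83)=23338469, p(84)=26543660, p(85)=30167357, p(86)=34262962, p(87)=38887673, p(88)=44108109, p(89)=49995925, p(90)=56634173, p(91)=64112359, p(92)=72533807, p(93)=82010177, p(94)=92669720, p(95)=104651419, p(96)=118114304, p(97)=133230930, p(98)=150198136, p(99)=169229875, p(100)=190569292, p(101)=214481126, p(102)=241265379, p(103)=271248950, p(104)=304801365, p(105)=342325709, p(106)=384276336, p(107)=431149389, p(108)=483502844, p(109)=541946240, p(110)=607163746, p(111)=679903203, p(112)=761002156, p(113)=851376628, p(114)=952050665, p(115)=1064144451, p(116)=1188908248, p(117)=1327710076, p(118)=1482074143, p(119)=1653668665, p(120)=1844349560, p(121)=2056148051, p(122)=2291320912, p(123)=2552338241, p(124)=2841940500, p(125)=3163127352, p(126)=3519222692, p(127)=3913864295, p(128)=4351078600, p(129)=4835271870, p(130)=5371315400, p(131)=5964539504, p(132)=6620830889, p(133)=7346629512, p(134)=8149040695, p(135)=9035836076, p(136)=10015581680, p(137)=11097645016, p(138)=12292341831, p(139)=13610949895, p(140)=15065878135, p(141)=16670689208, p(142)=18440293320, p(143)=20390982757, p(144)=22540654445, p(145)=24908858009.
Final step: p(146) = p(145) + p(144) - p(141) - p(139) + p(134) + p(131) - p(124) - p(120) + p(111) + p(106) - p(95) - p(89) + p(76) + p(69) - p(54) - p(46) + p(29) + p(20) - p(1)
= 24908858009 + 22540654445 - 16670689208 - 13610949895 + 8149040695 + 5964539504 - 2841940500 - 1844349560 + 679903203 + 384276336 - 104651419 - 49995925 + 9289091 + 3554345 - 386155 - 105558 + 4565 + 627 - 1
= 27517052599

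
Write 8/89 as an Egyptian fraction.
1/12 + 1/153 + 1/54468

Greedy algorithm:
8/89: ceiling(89/8) = 12, use 1/12
7/1068: ceiling(1068/7) = 153, use 1/153
1/54468: ceiling(54468/1) = 54468, use 1/54468
Result: 8/89 = 1/12 + 1/153 + 1/54468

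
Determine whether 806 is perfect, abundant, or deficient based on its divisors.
deficient

Proper divisors of 806: sum = 1 + 2 + 13 + 26 + 31 + 62 + 403 = 538
Since 538 < 806, 806 is deficient.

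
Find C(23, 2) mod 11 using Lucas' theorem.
0

Using Lucas' theorem:
Write n=23 and k=2 in base 11:
n in base 11: [2, 1]
k in base 11: [0, 2]
C(23,2) mod 11 = ∏ C(n_i, k_i) mod 11
Digit binomials (mod 11): C(2,0) = 1; C(1,2) = 0 (k_i > n_i)
Product: 1 × 0 = 0 ≡ 0 (mod 11)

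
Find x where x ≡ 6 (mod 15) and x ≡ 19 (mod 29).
396

Using Chinese Remainder Theorem:
M = 15 × 29 = 435
M1 = 29, M2 = 15
y1 = 29^(-1) mod 15 = 14
y2 = 15^(-1) mod 29 = 2
x = (6×29×14 + 19×15×2) mod 435 = 396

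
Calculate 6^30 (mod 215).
1

Repeated squaring. Binary of 30 = 11110.
6^1 ≡ 6 (mod 215); 6^2 ≡ 36 (mod 215); 6^4 ≡ 6 (mod 215); 6^8 ≡ 36 (mod 215); 6^16 ≡ 6 (mod 215)
6^30 = 6^2 × 6^4 × 6^8 × 6^16 ≡ 1 (mod 215)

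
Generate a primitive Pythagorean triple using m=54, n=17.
(2627, 1836, 3205)

Euclid's formula: a = m² - n², b = 2mn, c = m² + n²
m = 54, n = 17
a = 54² - 17² = 2916 - 289 = 2627
b = 2 × 54 × 17 = 1836
c = 54² + 17² = 2916 + 289 = 3205
Verification: 2627² + 1836² = 6901129 + 3370896 = 10272025 = 3205² ✓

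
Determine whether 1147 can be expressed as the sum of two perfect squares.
Not possible

Factorization: 1147 = 31 × 37
By Fermat: n is sum of two squares iff every prime p ≡ 3 (mod 4) appears to even power.
Prime(s) ≡ 3 (mod 4) with odd exponent: [(31, 1)]
Therefore 1147 cannot be expressed as a² + b².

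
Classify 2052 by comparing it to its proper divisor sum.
abundant

Proper divisors of 2052: sum = 1 + 2 + 3 + 4 + 6 + 9 + 12 + 18 + ... + 342 + 513 + 684 + 1026 (23 divisors) = 3548
Since 3548 > 2052, 2052 is abundant.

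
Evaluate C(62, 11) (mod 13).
0

Using Lucas' theorem:
Write n=62 and k=11 in base 13:
n in base 13: [4, 10]
k in base 13: [0, 11]
C(62,11) mod 13 = ∏ C(n_i, k_i) mod 13
Digit binomials (mod 13): C(4,0) = 1; C(10,11) = 0 (k_i > n_i)
Product: 1 × 0 = 0 ≡ 0 (mod 13)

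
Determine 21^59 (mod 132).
21

Repeated squaring. Binary of 59 = 111011.
21^1 ≡ 21 (mod 132); 21^2 ≡ 45 (mod 132); 21^4 ≡ 45 (mod 132); 21^8 ≡ 45 (mod 132); 21^16 ≡ 45 (mod 132); 21^32 ≡ 45 (mod 132)
21^59 = 21^1 × 21^2 × 21^8 × 21^16 × 21^32 ≡ 21 (mod 132)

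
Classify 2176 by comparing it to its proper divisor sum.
abundant

Proper divisors of 2176: sum = 1 + 2 + 4 + 8 + 16 + 17 + 32 + 34 + 64 + 68 + 128 + 136 + 272 + 544 + 1088 = 2414
Since 2414 > 2176, 2176 is abundant.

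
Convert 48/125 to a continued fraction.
[0; 2, 1, 1, 1, 1, 9]

Euclidean algorithm steps:
48 = 0 × 125 + 48
125 = 2 × 48 + 29
48 = 1 × 29 + 19
29 = 1 × 19 + 10
19 = 1 × 10 + 9
10 = 1 × 9 + 1
9 = 9 × 1 + 0
Continued fraction: [0; 2, 1, 1, 1, 1, 9]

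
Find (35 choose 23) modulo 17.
0

Using Lucas' theorem:
Write n=35 and k=23 in base 17:
n in base 17: [2, 1]
k in base 17: [1, 6]
C(35,23) mod 17 = ∏ C(n_i, k_i) mod 17
Digit binomials (mod 17): C(2,1) = 2; C(1,6) = 0 (k_i > n_i)
Product: 2 × 0 = 0 ≡ 0 (mod 17)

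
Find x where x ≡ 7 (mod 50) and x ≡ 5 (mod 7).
257

Using Chinese Remainder Theorem:
M = 50 × 7 = 350
M1 = 7, M2 = 50
y1 = 7^(-1) mod 50 = 43
y2 = 50^(-1) mod 7 = 1
x = (7×7×43 + 5×50×1) mod 350 = 257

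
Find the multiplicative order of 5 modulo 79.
39

79 is prime, so ord(5) divides φ(79) = 78.
Divisors of 78: 1, 2, 3, 6, 13, 26, 39, 78.
Repeated squaring: 5^1 ≡ 5, 5^2 ≡ 25, 5^4 ≡ 72, 5^8 ≡ 49, 5^16 ≡ 31, 5^32 ≡ 13, 5^64 ≡ 11 (mod 79).
Test 5^d mod 79 for each divisor d in increasing order:
5^1 ≡ 5
5^2 ≡ 25
5^3 = 5^2·5^1 ≡ 46
5^6 = 5^4·5^2 ≡ 62
5^13 = 5^8·5^4·5^1 ≡ 23
5^26 = 5^16·5^8·5^2 ≡ 55
5^39 = 5^32·5^4·5^2·5^1 ≡ 1  ← first divisor giving 1
The order is 39.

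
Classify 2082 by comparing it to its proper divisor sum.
abundant

Proper divisors of 2082: sum = 1 + 2 + 3 + 6 + 347 + 694 + 1041 = 2094
Since 2094 > 2082, 2082 is abundant.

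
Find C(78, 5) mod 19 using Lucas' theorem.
0

Using Lucas' theorem:
Write n=78 and k=5 in base 19:
n in base 19: [4, 2]
k in base 19: [0, 5]
C(78,5) mod 19 = ∏ C(n_i, k_i) mod 19
Digit binomials (mod 19): C(4,0) = 1; C(2,5) = 0 (k_i > n_i)
Product: 1 × 0 = 0 ≡ 0 (mod 19)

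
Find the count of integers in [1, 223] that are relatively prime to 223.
222

223 = 223
φ(n) = n × ∏(1 - 1/p) for each prime p dividing n
φ(223) = 223 × (1 - 1/223) = 222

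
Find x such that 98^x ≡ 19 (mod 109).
51

Baby-step giant-step with step n = ⌈√109⌉ = 11.
Baby steps 98^j mod 109 (j:value) for j=0..10: 0:1, 1:98, 2:12, 3:86, 4:35, 5:51, 6:93, 7:67, 8:26, 9:41, 10:94.
Giant-step multiplier: 98^(-11) ≡ 98^(108-11) = 98^97 ≡ 37 (mod 109).
Giant steps γ_i = 19·37^i mod 109: γ_0=19, γ_1=49, γ_2=69, γ_3=46, γ_4=67 (in table at j=7).
x = i·n + j = 4·11 + 7 = 51.
Check: 98^51 ≡ 19 (mod 109).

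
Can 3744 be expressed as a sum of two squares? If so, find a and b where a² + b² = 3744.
12² + 60² (a=12, b=60)

Factorization: 3744 = 2^5 × 3^2 × 13
By Fermat: n is sum of two squares iff every prime p ≡ 3 (mod 4) appears to even power.
All primes ≡ 3 (mod 4) appear to even power.
Search a = 0, 1, 2, … for 3744 - a² a perfect square: first hit at a = 12: 3744 - 144 = 3600 = 60².
3744 = 12² + 60² = 144 + 3600 ✓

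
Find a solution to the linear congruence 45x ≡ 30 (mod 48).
x ≡ 6 (mod 16)

gcd(45, 48) = 3, which divides 30, so solutions exist.
Divide through by 3: 15x ≡ 10 (mod 16).
Find 15^(-1) mod 16 by the extended Euclidean algorithm:
16 = 1 × 15 + 1  ⟹  1 = (1)·16 + (-1)·15
So (-1)·15 ≡ 1 (mod 16), i.e. 15^(-1) ≡ -1 ≡ 15 (mod 16).
x ≡ 15 × 10 = 150 ≡ 6 (mod 16).
Check: 45 × 6 = 270 ≡ 30 (mod 48).
x ≡ 6 (mod 16), giving 3 solutions mod 48.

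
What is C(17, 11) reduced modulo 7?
0

Using Lucas' theorem:
Write n=17 and k=11 in base 7:
n in base 7: [2, 3]
k in base 7: [1, 4]
C(17,11) mod 7 = ∏ C(n_i, k_i) mod 7
Digit binomials (mod 7): C(2,1) = 2; C(3,4) = 0 (k_i > n_i)
Product: 2 × 0 = 0 ≡ 0 (mod 7)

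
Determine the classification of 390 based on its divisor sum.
abundant

Proper divisors of 390: sum = 1 + 2 + 3 + 5 + 6 + 10 + 13 + 15 + 26 + 30 + 39 + 65 + 78 + 130 + 195 = 618
Since 618 > 390, 390 is abundant.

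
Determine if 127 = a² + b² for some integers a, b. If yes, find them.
Not possible

Factorization: 127 = 127
By Fermat: n is sum of two squares iff every prime p ≡ 3 (mod 4) appears to even power.
Prime(s) ≡ 3 (mod 4) with odd exponent: [(127, 1)]
Therefore 127 cannot be expressed as a² + b².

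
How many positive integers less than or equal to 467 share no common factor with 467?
466

467 = 467
φ(n) = n × ∏(1 - 1/p) for each prime p dividing n
φ(467) = 467 × (1 - 1/467) = 466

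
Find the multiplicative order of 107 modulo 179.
89

179 is prime, so ord(107) divides φ(179) = 178.
Divisors of 178: 1, 2, 89, 178.
Repeated squaring: 107^1 ≡ 107, 107^2 ≡ 172, 107^4 ≡ 49, 107^8 ≡ 74, 107^16 ≡ 106, 107^32 ≡ 138, 107^64 ≡ 70, 107^128 ≡ 67 (mod 179).
Test 107^d mod 179 for each divisor d in increasing order:
107^1 ≡ 107
107^2 ≡ 172
107^89 = 107^64·107^16·107^8·107^1 ≡ 1  ← first divisor giving 1
The order is 89.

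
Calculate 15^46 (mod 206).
7

Repeated squaring. Binary of 46 = 101110.
15^1 ≡ 15 (mod 206); 15^2 ≡ 19 (mod 206); 15^4 ≡ 155 (mod 206); 15^8 ≡ 129 (mod 206); 15^16 ≡ 161 (mod 206); 15^32 ≡ 171 (mod 206)
15^46 = 15^2 × 15^4 × 15^8 × 15^32 ≡ 7 (mod 206)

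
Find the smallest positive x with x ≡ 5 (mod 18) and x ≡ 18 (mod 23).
41

Using Chinese Remainder Theorem:
M = 18 × 23 = 414
M1 = 23, M2 = 18
y1 = 23^(-1) mod 18 = 11
y2 = 18^(-1) mod 23 = 9
x = (5×23×11 + 18×18×9) mod 414 = 41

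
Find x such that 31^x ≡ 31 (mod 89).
1

Baby-step giant-step with step n = ⌈√89⌉ = 10.
Baby steps 31^j mod 89 (j:value) for j=0..9: 0:1, 1:31, 2:71, 3:65, 4:57, 5:76, 6:42, 7:56, 8:45, 9:60.
h = 31 is already in the table at j=1, so x = 1.
Check: 31^1 ≡ 31 (mod 89).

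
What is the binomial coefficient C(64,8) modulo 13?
1

Using Lucas' theorem:
Write n=64 and k=8 in base 13:
n in base 13: [4, 12]
k in base 13: [0, 8]
C(64,8) mod 13 = ∏ C(n_i, k_i) mod 13
Digit binomials (mod 13): C(4,0) = 1; C(12,8) = 495 ≡ 1
Product: 1 × 1 = 1 ≡ 1 (mod 13)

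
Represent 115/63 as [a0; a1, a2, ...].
[1; 1, 4, 1, 2, 1, 2]

Euclidean algorithm steps:
115 = 1 × 63 + 52
63 = 1 × 52 + 11
52 = 4 × 11 + 8
11 = 1 × 8 + 3
8 = 2 × 3 + 2
3 = 1 × 2 + 1
2 = 2 × 1 + 0
Continued fraction: [1; 1, 4, 1, 2, 1, 2]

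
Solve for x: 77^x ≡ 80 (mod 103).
9

Baby-step giant-step with step n = ⌈√103⌉ = 11.
Baby steps 77^j mod 103 (j:value) for j=0..10: 0:1, 1:77, 2:58, 3:37, 4:68, 5:86, 6:30, 7:44, 8:92, 9:80, 10:83.
h = 80 is already in the table at j=9, so x = 9.
Check: 77^9 ≡ 80 (mod 103).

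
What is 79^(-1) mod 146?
61

gcd(79, 146) = 1, so the inverse exists.
Extended Euclidean algorithm on (146, 79):
146 = 1 × 79 + 67  ⟹  67 = (1)·146 + (-1)·79
79 = 1 × 67 + 12  ⟹  12 = (-1)·146 + (2)·79
67 = 5 × 12 + 7  ⟹  7 = (6)·146 + (-11)·79
12 = 1 × 7 + 5  ⟹  5 = (-7)·146 + (13)·79
7 = 1 × 5 + 2  ⟹  2 = (13)·146 + (-24)·79
5 = 2 × 2 + 1  ⟹  1 = (-33)·146 + (61)·79
So (61)·79 ≡ 1 (mod 146), i.e. 79^(-1) ≡ 61 (mod 146).
Check: 79 × 61 = 4819 ≡ 1 (mod 146)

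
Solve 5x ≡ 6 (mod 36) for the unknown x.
x ≡ 30 (mod 36)

gcd(5, 36) = 1, which divides 6, so solutions exist.
Find 5^(-1) mod 36 by the extended Euclidean algorithm:
36 = 7 × 5 + 1  ⟹  1 = (1)·36 + (-7)·5
So (-7)·5 ≡ 1 (mod 36), i.e. 5^(-1) ≡ -7 ≡ 29 (mod 36).
x ≡ 29 × 6 = 174 ≡ 30 (mod 36).
Check: 5 × 30 = 150 ≡ 6 (mod 36).
Unique solution: x ≡ 30 (mod 36)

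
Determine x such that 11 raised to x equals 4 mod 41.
4

Baby-step giant-step with step n = ⌈√41⌉ = 7.
Baby steps 11^j mod 41 (j:value) for j=0..6: 0:1, 1:11, 2:39, 3:19, 4:4, 5:3, 6:33.
h = 4 is already in the table at j=4, so x = 4.
Check: 11^4 ≡ 4 (mod 41).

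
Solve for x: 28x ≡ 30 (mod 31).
x ≡ 21 (mod 31)

gcd(28, 31) = 1, which divides 30, so solutions exist.
Find 28^(-1) mod 31 by the extended Euclidean algorithm:
31 = 1 × 28 + 3  ⟹  3 = (1)·31 + (-1)·28
28 = 9 × 3 + 1  ⟹  1 = (-9)·31 + (10)·28
So (10)·28 ≡ 1 (mod 31), i.e. 28^(-1) ≡ 10 (mod 31).
x ≡ 10 × 30 = 300 ≡ 21 (mod 31).
Check: 28 × 21 = 588 ≡ 30 (mod 31).
Unique solution: x ≡ 21 (mod 31)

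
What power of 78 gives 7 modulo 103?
2

Baby-step giant-step with step n = ⌈√103⌉ = 11.
Baby steps 78^j mod 103 (j:value) for j=0..10: 0:1, 1:78, 2:7, 3:31, 4:49, 5:11, 6:34, 7:77, 8:32, 9:24, 10:18.
h = 7 is already in the table at j=2, so x = 2.
Check: 78^2 ≡ 7 (mod 103).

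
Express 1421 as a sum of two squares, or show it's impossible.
14² + 35² (a=14, b=35)

Factorization: 1421 = 7^2 × 29
By Fermat: n is sum of two squares iff every prime p ≡ 3 (mod 4) appears to even power.
All primes ≡ 3 (mod 4) appear to even power.
Search a = 0, 1, 2, … for 1421 - a² a perfect square: first hit at a = 14: 1421 - 196 = 1225 = 35².
1421 = 14² + 35² = 196 + 1225 ✓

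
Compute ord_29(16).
7

29 is prime, so ord(16) divides φ(29) = 28.
Divisors of 28: 1, 2, 4, 7, 14, 28.
Repeated squaring: 16^1 ≡ 16, 16^2 ≡ 24, 16^4 ≡ 25, 16^8 ≡ 16, 16^16 ≡ 24 (mod 29).
Test 16^d mod 29 for each divisor d in increasing order:
16^1 ≡ 16
16^2 ≡ 24
16^4 ≡ 25
16^7 = 16^4·16^2·16^1 ≡ 1  ← first divisor giving 1
The order is 7.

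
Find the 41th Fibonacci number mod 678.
337

Matrix identity: Q^n = [[F_(n+1), F_n], [F_n, F_(n-1)]] with Q = [[1,1],[1,0]].
n = 41 = 101001₂. Square-and-multiply, entries mod 678:
Q^1 = [[1,1],[1,0]]
Q^2 = (Q^1)² = [[2,1],[1,1]]
Q^5 = (Q^2)²·Q = [[8,5],[5,3]]
Q^10 = (Q^5)² = [[89,55],[55,34]]
Q^20 = (Q^10)² = [[98,663],[663,113]]
Q^41 = (Q^20)²·Q = [[562,337],[337,225]]
F_41 mod 678 = Q^41[0][1] = 337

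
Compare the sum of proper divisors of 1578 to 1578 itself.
abundant

Proper divisors of 1578: sum = 1 + 2 + 3 + 6 + 263 + 526 + 789 = 1590
Since 1590 > 1578, 1578 is abundant.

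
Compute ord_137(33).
136

137 is prime, so ord(33) divides φ(137) = 136.
Divisors of 136: 1, 2, 4, 8, 17, 34, 68, 136.
Repeated squaring: 33^1 ≡ 33, 33^2 ≡ 130, 33^4 ≡ 49, 33^8 ≡ 72, 33^16 ≡ 115, 33^32 ≡ 73, 33^64 ≡ 123, 33^128 ≡ 59 (mod 137).
Test 33^d mod 137 for each divisor d in increasing order:
33^1 ≡ 33
33^2 ≡ 130
33^4 ≡ 49
33^8 ≡ 72
33^17 = 33^16·33^1 ≡ 96
33^34 = 33^32·33^2 ≡ 37
33^68 = 33^64·33^4 ≡ 136
33^136 = 33^128·33^8 ≡ 1  ← first divisor giving 1
The order is 136.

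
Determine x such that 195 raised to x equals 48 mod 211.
143

Baby-step giant-step with step n = ⌈√211⌉ = 15.
Baby steps 195^j mod 211 (j:value) for j=0..14: 0:1, 1:195, 2:45, 3:124, 4:126, 5:94, 6:184, 7:10, 8:51, 9:28, 10:185, 11:205, 12:96, 13:152, 14:100.
Giant-step multiplier: 195^(-15) ≡ 195^(210-15) = 195^195 ≡ 12 (mod 211).
Giant steps γ_i = 48·12^i mod 211: γ_0=48, γ_1=154, γ_2=160, γ_3=21, γ_4=41, γ_5=70, γ_6=207, γ_7=163, γ_8=57, γ_9=51 (in table at j=8).
x = i·n + j = 9·15 + 8 = 143.
Check: 195^143 ≡ 48 (mod 211).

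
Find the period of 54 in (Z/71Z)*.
5

71 is prime, so ord(54) divides φ(71) = 70.
Divisors of 70: 1, 2, 5, 7, 10, 14, 35, 70.
Repeated squaring: 54^1 ≡ 54, 54^2 ≡ 5, 54^4 ≡ 25, 54^8 ≡ 57, 54^16 ≡ 54, 54^32 ≡ 5, 54^64 ≡ 25 (mod 71).
Test 54^d mod 71 for each divisor d in increasing order:
54^1 ≡ 54
54^2 ≡ 5
54^5 = 54^4·54^1 ≡ 1  ← first divisor giving 1
The order is 5.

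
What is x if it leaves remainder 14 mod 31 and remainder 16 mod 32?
944

Using Chinese Remainder Theorem:
M = 31 × 32 = 992
M1 = 32, M2 = 31
y1 = 32^(-1) mod 31 = 1
y2 = 31^(-1) mod 32 = 31
x = (14×32×1 + 16×31×31) mod 992 = 944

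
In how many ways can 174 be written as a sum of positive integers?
397125074750

p(n) counts ways to write n as a sum of positive integers (order ignored).
Euler's pentagonal recurrence: p(k) = p(k-1) + p(k-2) - p(k-5) - p(k-7) + p(k-12) + p(k-15) - ... (offsets j(3j∓1)/2, signs ++--, p(0)=1, p(<0)=0).
DP table for k = 0..173: p(0)=1, p(1)=1, p(2)=2, p(3)=3, p(4)=5, p(5)=7, p(6)=11, p(7)=15, p(8)=22, p(9)=30, p(10)=42, p(11)=56, p(12)=77, p(13)=101, p(14)=135, p(15)=176, p(16)=231, p(17)=297, p(18)=385, p(19)=490, p(20)=627, p(21)=792, p(22)=1002, p(23)=1255, p(24)=1575, p(25)=1958, p(26)=2436, p(27)=3010, p(28)=3718, p(29)=4565, p(30)=5604, p(31)=6842, p(32)=8349, p(33)=10143, p(34)=12310, p(35)=14883, p(36)=17977, p(37)=21637, p(38)=26015, p(39)=31185, p(40)=37338, p(41)=44583, p(42)=53174, p(43)=63261, p(44)=75175, p(45)=89134, p(46)=105558, p(47)=124754, p(48)=147273, p(49)=173525, p(50)=204226, p(51)=239943, p(52)=281589, p(53)=329931, p(54)=386155, p(55)=451276, p(56)=526823, p(57)=614154, p(58)=715220, p(59)=831820, p(60)=966467, p(61)=1121505, p(62)=1300156, p(63)=1505499, p(64)=1741630, p(65)=2012558, p(66)=2323520, p(67)=2679689, p(68)=3087735, p(69)=3554345, p(70)=4087968, p(71)=4697205, p(72)=5392783, p(73)=6185689, p(74)=7089500, p(75)=8118264, p(76)=9289091, p(77)=10619863, p(78)=12132164, p(79)=13848650, p(80)=15796476, p(81)=18004327, p(82)=20506255, p(83)=23338469, p(84)=26543660, p(85)=30167357, p(86)=34262962, p(87)=38887673, p(88)=44108109, p(89)=49995925, p(90)=56634173, p(91)=64112359, p(92)=72533807, p(93)=82010177, p(94)=92669720, p(95)=104651419, p(96)=118114304, p(97)=133230930, p(98)=150198136, p(99)=169229875, p(100)=190569292, p(101)=214481126, p(102)=241265379, p(103)=271248950, p(104)=304801365, p(105)=342325709, p(106)=384276336, p(107)=431149389, p(108)=483502844, p(109)=541946240, p(110)=607163746, p(111)=679903203, p(112)=761002156, p(113)=851376628, p(114)=952050665, p(115)=1064144451, p(116)=1188908248, p(117)=1327710076, p(118)=1482074143, p(119)=1653668665, p(120)=1844349560, p(121)=2056148051, p(122)=2291320912, p(123)=2552338241, p(124)=2841940500, p(125)=3163127352, p(126)=3519222692, p(127)=3913864295, p(128)=4351078600, p(129)=4835271870, p(130)=5371315400, p(131)=5964539504, p(132)=6620830889, p(133)=7346629512, p(134)=8149040695, p(135)=9035836076, p(136)=10015581680, p(137)=11097645016, p(138)=12292341831, p(139)=13610949895, p(140)=15065878135, p(141)=16670689208, p(142)=18440293320, p(143)=20390982757, p(144)=22540654445, p(145)=24908858009, p(146)=27517052599, p(147)=30388671978, p(148)=33549419497, p(149)=37027355200, p(150)=40853235313, p(151)=45060624582, p(152)=49686288421, p(153)=54770336324, p(154)=60356673280, p(155)=66493182097, p(156)=73232243759, p(157)=80630964769, p(158)=88751778802, p(159)=97662728555, p(160)=107438159466, p(161)=118159068427, p(162)=129913904637, p(163)=142798995930, p(164)=156919475295, p(165)=172389800255, p(166)=189334822579, p(167)=207890420102, p(168)=228204732751, p(169)=250438925115, p(170)=274768617130, p(171)=301384802048, p(172)=330495499613, p(173)=362326859895.
Final step: p(174) = p(173) + p(172) - p(169) - p(167) + p(162) + p(159) - p(152) - p(148) + p(139) + p(134) - p(123) - p(117) + p(104) + p(97) - p(82) - p(74) + p(57) + p(48) - p(29) - p(19)
= 362326859895 + 330495499613 - 250438925115 - 207890420102 + 129913904637 + 97662728555 - 49686288421 - 33549419497 + 13610949895 + 8149040695 - 2552338241 - 1327710076 + 304801365 + 133230930 - 20506255 - 7089500 + 614154 + 147273 - 4565 - 490
= 397125074750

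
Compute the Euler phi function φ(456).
144

456 = 2^3 × 3 × 19
φ(n) = n × ∏(1 - 1/p) for each prime p dividing n
φ(456) = 456 × (1 - 1/2) × (1 - 1/3) × (1 - 1/19) = 144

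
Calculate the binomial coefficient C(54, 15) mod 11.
4

Using Lucas' theorem:
Write n=54 and k=15 in base 11:
n in base 11: [4, 10]
k in base 11: [1, 4]
C(54,15) mod 11 = ∏ C(n_i, k_i) mod 11
Digit binomials (mod 11): C(4,1) = 4; C(10,4) = 210 ≡ 1
Product: 4 × 1 = 4 ≡ 4 (mod 11)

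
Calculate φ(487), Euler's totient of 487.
486

487 = 487
φ(n) = n × ∏(1 - 1/p) for each prime p dividing n
φ(487) = 487 × (1 - 1/487) = 486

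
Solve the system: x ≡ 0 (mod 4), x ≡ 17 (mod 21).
80

Using Chinese Remainder Theorem:
M = 4 × 21 = 84
M1 = 21, M2 = 4
y1 = 21^(-1) mod 4 = 1
y2 = 4^(-1) mod 21 = 16
x = (0×21×1 + 17×4×16) mod 84 = 80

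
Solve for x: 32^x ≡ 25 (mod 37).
2

Baby-step giant-step with step n = ⌈√37⌉ = 7.
Baby steps 32^j mod 37 (j:value) for j=0..6: 0:1, 1:32, 2:25, 3:23, 4:33, 5:20, 6:11.
h = 25 is already in the table at j=2, so x = 2.
Check: 32^2 ≡ 25 (mod 37).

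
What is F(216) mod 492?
372

Matrix identity: Q^n = [[F_(n+1), F_n], [F_n, F_(n-1)]] with Q = [[1,1],[1,0]].
n = 216 = 11011000₂. Square-and-multiply, entries mod 492:
Q^1 = [[1,1],[1,0]]
Q^3 = (Q^1)²·Q = [[3,2],[2,1]]
Q^6 = (Q^3)² = [[13,8],[8,5]]
Q^13 = (Q^6)²·Q = [[377,233],[233,144]]
Q^27 = (Q^13)²·Q = [[471,110],[110,361]]
Q^54 = (Q^27)² = [[241,8],[8,233]]
Q^108 = (Q^54)² = [[89,348],[348,233]]
Q^216 = (Q^108)² = [[121,372],[372,241]]
F_216 mod 492 = Q^216[0][1] = 372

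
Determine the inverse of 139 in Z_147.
55

gcd(139, 147) = 1, so the inverse exists.
Extended Euclidean algorithm on (147, 139):
147 = 1 × 139 + 8  ⟹  8 = (1)·147 + (-1)·139
139 = 17 × 8 + 3  ⟹  3 = (-17)·147 + (18)·139
8 = 2 × 3 + 2  ⟹  2 = (35)·147 + (-37)·139
3 = 1 × 2 + 1  ⟹  1 = (-52)·147 + (55)·139
So (55)·139 ≡ 1 (mod 147), i.e. 139^(-1) ≡ 55 (mod 147).
Check: 139 × 55 = 7645 ≡ 1 (mod 147)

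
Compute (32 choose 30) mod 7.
6

Using Lucas' theorem:
Write n=32 and k=30 in base 7:
n in base 7: [4, 4]
k in base 7: [4, 2]
C(32,30) mod 7 = ∏ C(n_i, k_i) mod 7
Digit binomials (mod 7): C(4,4) = 1; C(4,2) = 6
Product: 1 × 6 = 6 ≡ 6 (mod 7)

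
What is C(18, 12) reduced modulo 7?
0

Using Lucas' theorem:
Write n=18 and k=12 in base 7:
n in base 7: [2, 4]
k in base 7: [1, 5]
C(18,12) mod 7 = ∏ C(n_i, k_i) mod 7
Digit binomials (mod 7): C(2,1) = 2; C(4,5) = 0 (k_i > n_i)
Product: 2 × 0 = 0 ≡ 0 (mod 7)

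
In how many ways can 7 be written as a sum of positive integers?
15

p(n) counts ways to write n as a sum of positive integers (order ignored).
Examples: 7; 6 + 1; 5 + 2; 5 + 1 + 1; 4 + 3; ... (15 total)
p(7) = 15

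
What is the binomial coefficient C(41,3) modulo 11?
1

Using Lucas' theorem:
Write n=41 and k=3 in base 11:
n in base 11: [3, 8]
k in base 11: [0, 3]
C(41,3) mod 11 = ∏ C(n_i, k_i) mod 11
Digit binomials (mod 11): C(3,0) = 1; C(8,3) = 56 ≡ 1
Product: 1 × 1 = 1 ≡ 1 (mod 11)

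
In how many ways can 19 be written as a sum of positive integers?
490

p(n) counts ways to write n as a sum of positive integers (order ignored).
Euler's pentagonal recurrence: p(k) = p(k-1) + p(k-2) - p(k-5) - p(k-7) + p(k-12) + p(k-15) - ... (offsets j(3j∓1)/2, signs ++--, p(0)=1, p(<0)=0).
DP table for k = 0..18: p(0)=1, p(1)=1, p(2)=2, p(3)=3, p(4)=5, p(5)=7, p(6)=11, p(7)=15, p(8)=22, p(9)=30, p(10)=42, p(11)=56, p(12)=77, p(13)=101, p(14)=135, p(15)=176, p(16)=231, p(17)=297, p(18)=385.
Final step: p(19) = p(18) + p(17) - p(14) - p(12) + p(7) + p(4)
= 385 + 297 - 135 - 77 + 15 + 5
= 490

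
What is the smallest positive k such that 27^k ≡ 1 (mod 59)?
29

59 is prime, so ord(27) divides φ(59) = 58.
Divisors of 58: 1, 2, 29, 58.
Repeated squaring: 27^1 ≡ 27, 27^2 ≡ 21, 27^4 ≡ 28, 27^8 ≡ 17, 27^16 ≡ 53, 27^32 ≡ 36 (mod 59).
Test 27^d mod 59 for each divisor d in increasing order:
27^1 ≡ 27
27^2 ≡ 21
27^29 = 27^16·27^8·27^4·27^1 ≡ 1  ← first divisor giving 1
The order is 29.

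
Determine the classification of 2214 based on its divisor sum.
abundant

Proper divisors of 2214: sum = 1 + 2 + 3 + 6 + 9 + 18 + 27 + 41 + 54 + 82 + 123 + 246 + 369 + 738 + 1107 = 2826
Since 2826 > 2214, 2214 is abundant.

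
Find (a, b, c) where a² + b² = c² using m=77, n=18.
(5605, 2772, 6253)

Euclid's formula: a = m² - n², b = 2mn, c = m² + n²
m = 77, n = 18
a = 77² - 18² = 5929 - 324 = 5605
b = 2 × 77 × 18 = 2772
c = 77² + 18² = 5929 + 324 = 6253
Verification: 5605² + 2772² = 31416025 + 7683984 = 39100009 = 6253² ✓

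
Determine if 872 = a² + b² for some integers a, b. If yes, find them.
14² + 26² (a=14, b=26)

Factorization: 872 = 2^3 × 109
By Fermat: n is sum of two squares iff every prime p ≡ 3 (mod 4) appears to even power.
All primes ≡ 3 (mod 4) appear to even power.
Search a = 0, 1, 2, … for 872 - a² a perfect square: first hit at a = 14: 872 - 196 = 676 = 26².
872 = 14² + 26² = 196 + 676 ✓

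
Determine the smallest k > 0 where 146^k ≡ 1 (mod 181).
20

181 is prime, so ord(146) divides φ(181) = 180.
Divisors of 180: 1, 2, 3, 4, 5, 6, 9, 10, 12, 15, 18, 20, 30, 36, 45, 60, 90, 180.
Repeated squaring: 146^1 ≡ 146, 146^2 ≡ 139, 146^4 ≡ 135, 146^8 ≡ 125, 146^16 ≡ 59, 146^32 ≡ 42, 146^64 ≡ 135, 146^128 ≡ 125 (mod 181).
Test 146^d mod 181 for each divisor d in increasing order:
146^1 ≡ 146
146^2 ≡ 139
146^3 = 146^2·146^1 ≡ 22
146^4 ≡ 135
146^5 = 146^4·146^1 ≡ 162
146^6 = 146^4·146^2 ≡ 122
146^9 = 146^8·146^1 ≡ 150
146^10 = 146^8·146^2 ≡ 180
146^12 = 146^8·146^4 ≡ 42
146^15 = 146^8·146^4·146^2·146^1 ≡ 19
146^18 = 146^16·146^2 ≡ 56
146^20 = 146^16·146^4 ≡ 1  ← first divisor giving 1
The order is 20.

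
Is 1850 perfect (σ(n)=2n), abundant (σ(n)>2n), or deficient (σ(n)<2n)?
deficient

Proper divisors of 1850: sum = 1 + 2 + 5 + 10 + 25 + 37 + 50 + 74 + 185 + 370 + 925 = 1684
Since 1684 < 1850, 1850 is deficient.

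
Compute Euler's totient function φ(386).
192

386 = 2 × 193
φ(n) = n × ∏(1 - 1/p) for each prime p dividing n
φ(386) = 386 × (1 - 1/2) × (1 - 1/193) = 192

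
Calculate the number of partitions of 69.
3554345

p(n) counts ways to write n as a sum of positive integers (order ignored).
Euler's pentagonal recurrence: p(k) = p(k-1) + p(k-2) - p(k-5) - p(k-7) + p(k-12) + p(k-15) - ... (offsets j(3j∓1)/2, signs ++--, p(0)=1, p(<0)=0).
DP table for k = 0..68: p(0)=1, p(1)=1, p(2)=2, p(3)=3, p(4)=5, p(5)=7, p(6)=11, p(7)=15, p(8)=22, p(9)=30, p(10)=42, p(11)=56, p(12)=77, p(13)=101, p(14)=135, p(15)=176, p(16)=231, p(17)=297, p(18)=385, p(19)=490, p(20)=627, p(21)=792, p(22)=1002, p(23)=1255, p(24)=1575, p(25)=1958, p(26)=2436, p(27)=3010, p(28)=3718, p(29)=4565, p(30)=5604, p(31)=6842, p(32)=8349, p(33)=10143, p(34)=12310, p(35)=14883, p(36)=17977, p(37)=21637, p(38)=26015, p(39)=31185, p(40)=37338, p(41)=44583, p(42)=53174, p(43)=63261, p(44)=75175, p(45)=89134, p(46)=105558, p(47)=124754, p(48)=147273, p(49)=173525, p(50)=204226, p(51)=239943, p(52)=281589, p(53)=329931, p(54)=386155, p(55)=451276, p(56)=526823, p(57)=614154, p(58)=715220, p(59)=831820, p(60)=966467, p(61)=1121505, p(62)=1300156, p(63)=1505499, p(64)=1741630, p(65)=2012558, p(66)=2323520, p(67)=2679689, p(68)=3087735.
Final step: p(69) = p(68) + p(67) - p(64) - p(62) + p(57) + p(54) - p(47) - p(43) + p(34) + p(29) - p(18) - p(12)
= 3087735 + 2679689 - 1741630 - 1300156 + 614154 + 386155 - 124754 - 63261 + 12310 + 4565 - 385 - 77
= 3554345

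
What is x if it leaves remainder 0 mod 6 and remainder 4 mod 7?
18

Using Chinese Remainder Theorem:
M = 6 × 7 = 42
M1 = 7, M2 = 6
y1 = 7^(-1) mod 6 = 1
y2 = 6^(-1) mod 7 = 6
x = (0×7×1 + 4×6×6) mod 42 = 18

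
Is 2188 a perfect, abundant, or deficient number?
deficient

Proper divisors of 2188: sum = 1 + 2 + 4 + 547 + 1094 = 1648
Since 1648 < 2188, 2188 is deficient.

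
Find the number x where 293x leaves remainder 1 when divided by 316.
261

gcd(293, 316) = 1, so the inverse exists.
Extended Euclidean algorithm on (316, 293):
316 = 1 × 293 + 23  ⟹  23 = (1)·316 + (-1)·293
293 = 12 × 23 + 17  ⟹  17 = (-12)·316 + (13)·293
23 = 1 × 17 + 6  ⟹  6 = (13)·316 + (-14)·293
17 = 2 × 6 + 5  ⟹  5 = (-38)·316 + (41)·293
6 = 1 × 5 + 1  ⟹  1 = (51)·316 + (-55)·293
So (-55)·293 ≡ 1 (mod 316), i.e. 293^(-1) ≡ -55 ≡ 261 (mod 316).
Check: 293 × 261 = 76473 ≡ 1 (mod 316)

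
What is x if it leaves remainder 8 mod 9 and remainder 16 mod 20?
116

Using Chinese Remainder Theorem:
M = 9 × 20 = 180
M1 = 20, M2 = 9
y1 = 20^(-1) mod 9 = 5
y2 = 9^(-1) mod 20 = 9
x = (8×20×5 + 16×9×9) mod 180 = 116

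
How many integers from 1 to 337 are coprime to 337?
336

337 = 337
φ(n) = n × ∏(1 - 1/p) for each prime p dividing n
φ(337) = 337 × (1 - 1/337) = 336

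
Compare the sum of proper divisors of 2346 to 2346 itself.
abundant

Proper divisors of 2346: sum = 1 + 2 + 3 + 6 + 17 + 23 + 34 + 46 + 51 + 69 + 102 + 138 + 391 + 782 + 1173 = 2838
Since 2838 > 2346, 2346 is abundant.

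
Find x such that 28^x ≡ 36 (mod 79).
4

Baby-step giant-step with step n = ⌈√79⌉ = 9.
Baby steps 28^j mod 79 (j:value) for j=0..8: 0:1, 1:28, 2:73, 3:69, 4:36, 5:60, 6:21, 7:35, 8:32.
h = 36 is already in the table at j=4, so x = 4.
Check: 28^4 ≡ 36 (mod 79).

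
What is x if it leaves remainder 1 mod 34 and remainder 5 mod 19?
613

Using Chinese Remainder Theorem:
M = 34 × 19 = 646
M1 = 19, M2 = 34
y1 = 19^(-1) mod 34 = 9
y2 = 34^(-1) mod 19 = 14
x = (1×19×9 + 5×34×14) mod 646 = 613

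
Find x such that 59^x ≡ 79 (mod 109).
97

Baby-step giant-step with step n = ⌈√109⌉ = 11.
Baby steps 59^j mod 109 (j:value) for j=0..10: 0:1, 1:59, 2:102, 3:23, 4:49, 5:57, 6:93, 7:37, 8:3, 9:68, 10:88.
Giant-step multiplier: 59^(-11) ≡ 59^(108-11) = 59^97 ≡ 79 (mod 109).
Giant steps γ_i = 79·79^i mod 109: γ_0=79, γ_1=28, γ_2=32, γ_3=21, γ_4=24, γ_5=43, γ_6=18, γ_7=5, γ_8=68 (in table at j=9).
x = i·n + j = 8·11 + 9 = 97.
Check: 59^97 ≡ 79 (mod 109).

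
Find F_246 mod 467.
126

Matrix identity: Q^n = [[F_(n+1), F_n], [F_n, F_(n-1)]] with Q = [[1,1],[1,0]].
n = 246 = 11110110₂. Square-and-multiply, entries mod 467:
Q^1 = [[1,1],[1,0]]
Q^3 = (Q^1)²·Q = [[3,2],[2,1]]
Q^7 = (Q^3)²·Q = [[21,13],[13,8]]
Q^15 = (Q^7)²·Q = [[53,143],[143,377]]
Q^30 = (Q^15)² = [[375,313],[313,62]]
Q^61 = (Q^30)²·Q = [[374,424],[424,417]]
Q^123 = (Q^61)²·Q = [[302,224],[224,78]]
Q^246 = (Q^123)² = [[346,126],[126,220]]
F_246 mod 467 = Q^246[0][1] = 126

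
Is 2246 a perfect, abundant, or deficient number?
deficient

Proper divisors of 2246: sum = 1 + 2 + 1123 = 1126
Since 1126 < 2246, 2246 is deficient.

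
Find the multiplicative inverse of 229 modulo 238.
185

gcd(229, 238) = 1, so the inverse exists.
Extended Euclidean algorithm on (238, 229):
238 = 1 × 229 + 9  ⟹  9 = (1)·238 + (-1)·229
229 = 25 × 9 + 4  ⟹  4 = (-25)·238 + (26)·229
9 = 2 × 4 + 1  ⟹  1 = (51)·238 + (-53)·229
So (-53)·229 ≡ 1 (mod 238), i.e. 229^(-1) ≡ -53 ≡ 185 (mod 238).
Check: 229 × 185 = 42365 ≡ 1 (mod 238)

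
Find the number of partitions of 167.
207890420102

p(n) counts ways to write n as a sum of positive integers (order ignored).
Euler's pentagonal recurrence: p(k) = p(k-1) + p(k-2) - p(k-5) - p(k-7) + p(k-12) + p(k-15) - ... (offsets j(3j∓1)/2, signs ++--, p(0)=1, p(<0)=0).
DP table for k = 0..166: p(0)=1, p(1)=1, p(2)=2, p(3)=3, p(4)=5, p(5)=7, p(6)=11, p(7)=15, p(8)=22, p(9)=30, p(10)=42, p(11)=56, p(12)=77, p(13)=101, p(14)=135, p(15)=176, p(16)=231, p(17)=297, p(18)=385, p(19)=490, p(20)=627, p(21)=792, p(22)=1002, p(23)=1255, p(24)=1575, p(25)=1958, p(26)=2436, p(27)=3010, p(28)=3718, p(29)=4565, p(30)=5604, p(31)=6842, p(32)=8349, p(33)=10143, p(34)=12310, p(35)=14883, p(36)=17977, p(37)=21637, p(38)=26015, p(39)=31185, p(40)=37338, p(41)=44583, p(42)=53174, p(43)=63261, p(44)=75175, p(45)=89134, p(46)=105558, p(47)=124754, p(48)=147273, p(49)=173525, p(50)=204226, p(51)=239943, p(52)=281589, p(53)=329931, p(54)=386155, p(55)=451276, p(56)=526823, p(57)=614154, p(58)=715220, p(59)=831820, p(60)=966467, p(61)=1121505, p(62)=1300156, p(63)=1505499, p(64)=1741630, p(65)=2012558, p(66)=2323520, p(67)=2679689, p(68)=3087735, p(69)=3554345, p(70)=4087968, p(71)=4697205, p(72)=5392783, p(73)=6185689, p(74)=7089500, p(75)=8118264, p(76)=9289091, p(77)=10619863, p(78)=12132164, p(79)=13848650, p(80)=15796476, p(81)=18004327, p(82)=20506255, p(83)=23338469, p(84)=26543660, p(85)=30167357, p(86)=34262962, p(87)=38887673, p(88)=44108109, p(89)=49995925, p(90)=56634173, p(91)=64112359, p(92)=72533807, p(93)=82010177, p(94)=92669720, p(95)=104651419, p(96)=118114304, p(97)=133230930, p(98)=150198136, p(99)=169229875, p(100)=190569292, p(101)=214481126, p(102)=241265379, p(103)=271248950, p(104)=304801365, p(105)=342325709, p(106)=384276336, p(107)=431149389, p(108)=483502844, p(109)=541946240, p(110)=607163746, p(111)=679903203, p(112)=761002156, p(113)=851376628, p(114)=952050665, p(115)=1064144451, p(116)=1188908248, p(117)=1327710076, p(118)=1482074143, p(119)=1653668665, p(120)=1844349560, p(121)=2056148051, p(122)=2291320912, p(123)=2552338241, p(124)=2841940500, p(125)=3163127352, p(126)=3519222692, p(127)=3913864295, p(128)=4351078600, p(129)=4835271870, p(130)=5371315400, p(131)=5964539504, p(132)=6620830889, p(133)=7346629512, p(134)=8149040695, p(135)=9035836076, p(136)=10015581680, p(137)=11097645016, p(138)=12292341831, p(139)=13610949895, p(140)=15065878135, p(141)=16670689208, p(142)=18440293320, p(143)=20390982757, p(144)=22540654445, p(145)=24908858009, p(146)=27517052599, p(147)=30388671978, p(148)=33549419497, p(149)=37027355200, p(150)=40853235313, p(151)=45060624582, p(152)=49686288421, p(153)=54770336324, p(154)=60356673280, p(155)=66493182097, p(156)=73232243759, p(157)=80630964769, p(158)=88751778802, p(159)=97662728555, p(160)=107438159466, p(161)=118159068427, p(162)=129913904637, p(163)=142798995930, p(164)=156919475295, p(165)=172389800255, p(166)=189334822579.
Final step: p(167) = p(166) + p(165) - p(162) - p(160) + p(155) + p(152) - p(145) - p(141) + p(132) + p(127) - p(116) - p(110) + p(97) + p(90) - p(75) - p(67) + p(50) + p(41) - p(22) - p(12)
= 189334822579 + 172389800255 - 129913904637 - 107438159466 + 66493182097 + 49686288421 - 24908858009 - 16670689208 + 6620830889 + 3913864295 - 1188908248 - 607163746 + 133230930 + 56634173 - 8118264 - 2679689 + 204226 + 44583 - 1002 - 77
= 207890420102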